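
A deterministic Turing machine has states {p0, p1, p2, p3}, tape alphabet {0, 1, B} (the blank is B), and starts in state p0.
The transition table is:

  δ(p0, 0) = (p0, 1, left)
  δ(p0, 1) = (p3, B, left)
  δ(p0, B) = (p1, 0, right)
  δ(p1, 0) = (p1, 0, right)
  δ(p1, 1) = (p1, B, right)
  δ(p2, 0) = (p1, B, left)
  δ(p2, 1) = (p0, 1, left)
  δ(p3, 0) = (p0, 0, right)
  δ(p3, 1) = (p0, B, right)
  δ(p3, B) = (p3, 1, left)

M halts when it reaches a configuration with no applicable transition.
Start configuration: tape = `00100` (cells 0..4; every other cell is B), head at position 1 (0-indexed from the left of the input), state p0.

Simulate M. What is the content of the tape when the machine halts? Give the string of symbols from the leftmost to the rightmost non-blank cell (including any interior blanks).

0BBB00

p0 | B0[0]100B   read 0 → write 1, move left, go to p0
p0 | B[0]1100B   read 0 → write 1, move left, go to p0
p0 | [B]11100B   read B → write 0, move right, go to p1
p1 | 0[1]1100B   read 1 → write B, move right, go to p1
p1 | 0B[1]100B   read 1 → write B, move right, go to p1
p1 | 0BB[1]00B   read 1 → write B, move right, go to p1
p1 | 0BBB[0]0B   read 0 → write 0, move right, go to p1
p1 | 0BBB0[0]B   read 0 → write 0, move right, go to p1
p1 | 0BBB00[B]
The non-blank tape span at halt is 0BBB00.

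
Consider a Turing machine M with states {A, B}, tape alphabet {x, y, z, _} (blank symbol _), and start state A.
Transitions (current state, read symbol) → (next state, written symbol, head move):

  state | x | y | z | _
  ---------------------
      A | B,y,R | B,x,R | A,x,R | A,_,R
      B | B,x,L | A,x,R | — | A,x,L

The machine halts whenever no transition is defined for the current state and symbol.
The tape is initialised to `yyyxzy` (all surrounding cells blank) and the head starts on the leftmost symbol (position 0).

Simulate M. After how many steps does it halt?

state=A head=0 tape=__[y]yyxzy   (A,y)→(B,x,R)
state=B head=1 tape=__x[y]yxzy   (B,y)→(A,x,R)
state=A head=2 tape=__xx[y]xzy   (A,y)→(B,x,R)
state=B head=3 tape=__xxx[x]zy   (B,x)→(B,x,L)
state=B head=2 tape=__xx[x]xzy   (B,x)→(B,x,L)
state=B head=1 tape=__x[x]xxzy   (B,x)→(B,x,L)
state=B head=0 tape=__[x]xxxzy   (B,x)→(B,x,L)
state=B head=-1 tape=_[_]xxxxzy   (B,_)→(A,x,L)
state=A head=-2 tape=[_]xxxxxzy   (A,_)→(A,_,R)
state=A head=-1 tape=_[x]xxxxzy   (A,x)→(B,y,R)
state=B head=0 tape=_y[x]xxxzy   (B,x)→(B,x,L)
state=B head=-1 tape=_[y]xxxxzy   (B,y)→(A,x,R)
state=A head=0 tape=_x[x]xxxzy   (A,x)→(B,y,R)
state=B head=1 tape=_xy[x]xxzy   (B,x)→(B,x,L)
state=B head=0 tape=_x[y]xxxzy   (B,y)→(A,x,R)
state=A head=1 tape=_xx[x]xxzy   (A,x)→(B,y,R)
state=B head=2 tape=_xxy[x]xzy   (B,x)→(B,x,L)
state=B head=1 tape=_xx[y]xxzy   (B,y)→(A,x,R)
state=A head=2 tape=_xxx[x]xzy   (A,x)→(B,y,R)
state=B head=3 tape=_xxxy[x]zy   (B,x)→(B,x,L)
state=B head=2 tape=_xxx[y]xzy   (B,y)→(A,x,R)
state=A head=3 tape=_xxxx[x]zy   (A,x)→(B,y,R)
state=B head=4 tape=_xxxxy[z]y
M halts after 22 transitions.

22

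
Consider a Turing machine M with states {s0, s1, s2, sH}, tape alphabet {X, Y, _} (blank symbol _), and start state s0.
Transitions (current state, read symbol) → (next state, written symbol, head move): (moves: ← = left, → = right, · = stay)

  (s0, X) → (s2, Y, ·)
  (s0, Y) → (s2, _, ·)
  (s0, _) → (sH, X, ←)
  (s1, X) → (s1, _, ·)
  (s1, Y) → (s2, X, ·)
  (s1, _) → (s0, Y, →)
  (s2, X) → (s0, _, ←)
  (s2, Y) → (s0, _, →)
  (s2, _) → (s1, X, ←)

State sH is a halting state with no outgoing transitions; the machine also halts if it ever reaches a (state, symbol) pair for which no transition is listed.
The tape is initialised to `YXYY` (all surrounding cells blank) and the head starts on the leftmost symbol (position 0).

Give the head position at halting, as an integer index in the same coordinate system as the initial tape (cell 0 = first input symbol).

s0 | _[Y]XYY_   read Y → write _, move ·, go to s2
s2 | _[_]XYY_   read _ → write X, move ←, go to s1
s1 | [_]XXYY_   read _ → write Y, move →, go to s0
s0 | Y[X]XYY_   read X → write Y, move ·, go to s2
s2 | Y[Y]XYY_   read Y → write _, move →, go to s0
s0 | Y_[X]YY_   read X → write Y, move ·, go to s2
s2 | Y_[Y]YY_   read Y → write _, move →, go to s0
s0 | Y__[Y]Y_   read Y → write _, move ·, go to s2
s2 | Y__[_]Y_   read _ → write X, move ←, go to s1
s1 | Y_[_]XY_   read _ → write Y, move →, go to s0
s0 | Y_Y[X]Y_   read X → write Y, move ·, go to s2
s2 | Y_Y[Y]Y_   read Y → write _, move →, go to s0
s0 | Y_Y_[Y]_   read Y → write _, move ·, go to s2
s2 | Y_Y_[_]_   read _ → write X, move ←, go to s1
s1 | Y_Y[_]X_   read _ → write Y, move →, go to s0
s0 | Y_YY[X]_   read X → write Y, move ·, go to s2
s2 | Y_YY[Y]_   read Y → write _, move →, go to s0
s0 | Y_YY_[_]   read _ → write X, move ←, go to sH
sH | Y_YY[_]X
At halt the head is at cell 3.

3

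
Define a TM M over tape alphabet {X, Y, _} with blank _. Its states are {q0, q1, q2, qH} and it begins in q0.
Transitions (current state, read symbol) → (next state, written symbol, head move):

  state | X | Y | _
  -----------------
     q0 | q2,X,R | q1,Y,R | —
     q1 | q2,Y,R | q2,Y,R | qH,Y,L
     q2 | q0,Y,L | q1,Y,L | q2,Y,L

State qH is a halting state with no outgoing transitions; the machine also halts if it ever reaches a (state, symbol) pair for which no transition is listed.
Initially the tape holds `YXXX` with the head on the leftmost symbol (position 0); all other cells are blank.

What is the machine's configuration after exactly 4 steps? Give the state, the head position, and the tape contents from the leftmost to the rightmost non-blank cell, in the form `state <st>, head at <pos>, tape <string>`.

q0 | [Y]XXX   read Y → write Y, move R, go to q1
q1 | Y[X]XX   read X → write Y, move R, go to q2
q2 | YY[X]X   read X → write Y, move L, go to q0
q0 | Y[Y]YX   read Y → write Y, move R, go to q1
q1 | YY[Y]X
After 4 steps: state q1, head at 2, tape YYYX.

state q1, head at 2, tape YYYX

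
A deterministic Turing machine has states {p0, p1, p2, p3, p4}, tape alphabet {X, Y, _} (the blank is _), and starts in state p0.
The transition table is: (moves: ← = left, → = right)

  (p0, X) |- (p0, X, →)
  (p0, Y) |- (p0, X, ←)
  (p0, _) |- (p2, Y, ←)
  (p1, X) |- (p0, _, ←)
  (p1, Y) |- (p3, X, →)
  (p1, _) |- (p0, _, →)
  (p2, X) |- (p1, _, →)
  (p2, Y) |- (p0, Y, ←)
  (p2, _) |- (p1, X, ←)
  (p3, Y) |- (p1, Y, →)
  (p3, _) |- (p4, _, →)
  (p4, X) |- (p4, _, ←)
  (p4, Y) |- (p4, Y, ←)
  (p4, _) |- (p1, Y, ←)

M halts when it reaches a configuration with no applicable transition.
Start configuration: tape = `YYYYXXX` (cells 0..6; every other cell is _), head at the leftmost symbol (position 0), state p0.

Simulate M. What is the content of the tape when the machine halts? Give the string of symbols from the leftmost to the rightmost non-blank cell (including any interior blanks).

state=p0 head=0 tape=___[Y]YYYXXX___   (p0,Y)→(p0,X,←)
state=p0 head=-1 tape=__[_]XYYYXXX___   (p0,_)→(p2,Y,←)
state=p2 head=-2 tape=_[_]YXYYYXXX___   (p2,_)→(p1,X,←)
state=p1 head=-3 tape=[_]XYXYYYXXX___   (p1,_)→(p0,_,→)
state=p0 head=-2 tape=_[X]YXYYYXXX___   (p0,X)→(p0,X,→)
state=p0 head=-1 tape=_X[Y]XYYYXXX___   (p0,Y)→(p0,X,←)
state=p0 head=-2 tape=_[X]XXYYYXXX___   (p0,X)→(p0,X,→)
state=p0 head=-1 tape=_X[X]XYYYXXX___   (p0,X)→(p0,X,→)
state=p0 head=0 tape=_XX[X]YYYXXX___   (p0,X)→(p0,X,→)
state=p0 head=1 tape=_XXX[Y]YYXXX___   (p0,Y)→(p0,X,←)
state=p0 head=0 tape=_XX[X]XYYXXX___   (p0,X)→(p0,X,→)
state=p0 head=1 tape=_XXX[X]YYXXX___   (p0,X)→(p0,X,→)
state=p0 head=2 tape=_XXXX[Y]YXXX___   (p0,Y)→(p0,X,←)
state=p0 head=1 tape=_XXX[X]XYXXX___   (p0,X)→(p0,X,→)
state=p0 head=2 tape=_XXXX[X]YXXX___   (p0,X)→(p0,X,→)
state=p0 head=3 tape=_XXXXX[Y]XXX___   (p0,Y)→(p0,X,←)
state=p0 head=2 tape=_XXXX[X]XXXX___   (p0,X)→(p0,X,→)
state=p0 head=3 tape=_XXXXX[X]XXX___   (p0,X)→(p0,X,→)
state=p0 head=4 tape=_XXXXXX[X]XX___   (p0,X)→(p0,X,→)
state=p0 head=5 tape=_XXXXXXX[X]X___   (p0,X)→(p0,X,→)
state=p0 head=6 tape=_XXXXXXXX[X]___   (p0,X)→(p0,X,→)
state=p0 head=7 tape=_XXXXXXXXX[_]__   (p0,_)→(p2,Y,←)
state=p2 head=6 tape=_XXXXXXXX[X]Y__   (p2,X)→(p1,_,→)
state=p1 head=7 tape=_XXXXXXXX_[Y]__   (p1,Y)→(p3,X,→)
state=p3 head=8 tape=_XXXXXXXX_X[_]_   (p3,_)→(p4,_,→)
state=p4 head=9 tape=_XXXXXXXX_X_[_]   (p4,_)→(p1,Y,←)
state=p1 head=8 tape=_XXXXXXXX_X[_]Y   (p1,_)→(p0,_,→)
state=p0 head=9 tape=_XXXXXXXX_X_[Y]   (p0,Y)→(p0,X,←)
state=p0 head=8 tape=_XXXXXXXX_X[_]X   (p0,_)→(p2,Y,←)
state=p2 head=7 tape=_XXXXXXXX_[X]YX   (p2,X)→(p1,_,→)
state=p1 head=8 tape=_XXXXXXXX__[Y]X   (p1,Y)→(p3,X,→)
state=p3 head=9 tape=_XXXXXXXX__X[X]
The non-blank tape span at halt is XXXXXXXX__XX.

XXXXXXXX__XX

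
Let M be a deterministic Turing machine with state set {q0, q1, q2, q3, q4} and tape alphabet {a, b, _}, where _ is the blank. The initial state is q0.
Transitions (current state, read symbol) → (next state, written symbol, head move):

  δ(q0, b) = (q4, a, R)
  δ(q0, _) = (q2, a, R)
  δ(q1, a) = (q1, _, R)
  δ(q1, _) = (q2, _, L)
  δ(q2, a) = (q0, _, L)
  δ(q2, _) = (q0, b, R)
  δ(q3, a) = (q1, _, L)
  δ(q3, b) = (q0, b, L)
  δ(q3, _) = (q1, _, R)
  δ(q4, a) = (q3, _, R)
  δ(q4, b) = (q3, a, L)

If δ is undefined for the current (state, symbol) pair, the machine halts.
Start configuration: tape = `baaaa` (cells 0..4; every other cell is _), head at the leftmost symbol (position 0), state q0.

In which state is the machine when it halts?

state=q0 head=0 tape=_[b]aaaa   (q0,b)→(q4,a,R)
state=q4 head=1 tape=_a[a]aaa   (q4,a)→(q3,_,R)
state=q3 head=2 tape=_a_[a]aa   (q3,a)→(q1,_,L)
state=q1 head=1 tape=_a[_]_aa   (q1,_)→(q2,_,L)
state=q2 head=0 tape=_[a]__aa   (q2,a)→(q0,_,L)
state=q0 head=-1 tape=[_]___aa   (q0,_)→(q2,a,R)
state=q2 head=0 tape=a[_]__aa   (q2,_)→(q0,b,R)
state=q0 head=1 tape=ab[_]_aa   (q0,_)→(q2,a,R)
state=q2 head=2 tape=aba[_]aa   (q2,_)→(q0,b,R)
state=q0 head=3 tape=abab[a]a
No transition is defined for (q0, a); M halts in state q0.

q0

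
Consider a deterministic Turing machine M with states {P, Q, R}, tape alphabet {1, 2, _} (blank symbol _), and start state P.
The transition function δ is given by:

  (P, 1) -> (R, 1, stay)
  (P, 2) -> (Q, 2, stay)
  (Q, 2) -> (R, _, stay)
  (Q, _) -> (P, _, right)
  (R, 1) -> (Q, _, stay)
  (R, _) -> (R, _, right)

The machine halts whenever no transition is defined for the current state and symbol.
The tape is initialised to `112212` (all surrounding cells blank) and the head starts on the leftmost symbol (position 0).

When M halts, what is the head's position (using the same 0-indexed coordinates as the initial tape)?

3

P | [1]12212   read 1 → write 1, move stay, go to R
R | [1]12212   read 1 → write _, move stay, go to Q
Q | [_]12212   read _ → write _, move right, go to P
P | _[1]2212   read 1 → write 1, move stay, go to R
R | _[1]2212   read 1 → write _, move stay, go to Q
Q | _[_]2212   read _ → write _, move right, go to P
P | __[2]212   read 2 → write 2, move stay, go to Q
Q | __[2]212   read 2 → write _, move stay, go to R
R | __[_]212   read _ → write _, move right, go to R
R | ___[2]12
At halt the head is at cell 3.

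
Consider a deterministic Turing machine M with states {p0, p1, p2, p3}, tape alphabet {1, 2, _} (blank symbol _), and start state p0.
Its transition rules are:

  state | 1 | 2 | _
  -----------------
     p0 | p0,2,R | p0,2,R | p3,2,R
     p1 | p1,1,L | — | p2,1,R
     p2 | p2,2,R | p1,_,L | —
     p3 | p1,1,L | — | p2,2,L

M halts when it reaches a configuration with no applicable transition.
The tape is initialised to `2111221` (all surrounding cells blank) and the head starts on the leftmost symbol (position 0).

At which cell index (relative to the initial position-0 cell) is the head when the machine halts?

6

state=p0 head=0 tape=[2]111221__   (p0,2)→(p0,2,R)
state=p0 head=1 tape=2[1]11221__   (p0,1)→(p0,2,R)
state=p0 head=2 tape=22[1]1221__   (p0,1)→(p0,2,R)
state=p0 head=3 tape=222[1]221__   (p0,1)→(p0,2,R)
state=p0 head=4 tape=2222[2]21__   (p0,2)→(p0,2,R)
state=p0 head=5 tape=22222[2]1__   (p0,2)→(p0,2,R)
state=p0 head=6 tape=222222[1]__   (p0,1)→(p0,2,R)
state=p0 head=7 tape=2222222[_]_   (p0,_)→(p3,2,R)
state=p3 head=8 tape=22222222[_]   (p3,_)→(p2,2,L)
state=p2 head=7 tape=2222222[2]2   (p2,2)→(p1,_,L)
state=p1 head=6 tape=222222[2]_2
At halt the head is at cell 6.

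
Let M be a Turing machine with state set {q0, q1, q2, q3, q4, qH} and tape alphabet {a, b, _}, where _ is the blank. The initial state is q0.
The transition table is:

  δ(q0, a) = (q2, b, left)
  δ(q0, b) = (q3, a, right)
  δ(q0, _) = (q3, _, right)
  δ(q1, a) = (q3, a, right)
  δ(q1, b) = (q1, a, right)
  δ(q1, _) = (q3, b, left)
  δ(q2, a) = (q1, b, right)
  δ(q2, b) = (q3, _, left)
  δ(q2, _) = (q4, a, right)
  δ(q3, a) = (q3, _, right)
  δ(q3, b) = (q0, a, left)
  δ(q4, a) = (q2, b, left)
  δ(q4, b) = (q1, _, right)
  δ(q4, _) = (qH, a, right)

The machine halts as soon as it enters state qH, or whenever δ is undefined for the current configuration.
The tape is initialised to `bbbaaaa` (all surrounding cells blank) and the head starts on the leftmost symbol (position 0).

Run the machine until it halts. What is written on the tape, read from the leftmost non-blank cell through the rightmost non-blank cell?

aa_a

q0 | _[b]bbaaaa_   read b → write a, move right, go to q3
q3 | _a[b]baaaa_   read b → write a, move left, go to q0
q0 | _[a]abaaaa_   read a → write b, move left, go to q2
q2 | [_]babaaaa_   read _ → write a, move right, go to q4
q4 | a[b]abaaaa_   read b → write _, move right, go to q1
q1 | a_[a]baaaa_   read a → write a, move right, go to q3
q3 | a_a[b]aaaa_   read b → write a, move left, go to q0
q0 | a_[a]aaaaa_   read a → write b, move left, go to q2
q2 | a[_]baaaaa_   read _ → write a, move right, go to q4
q4 | aa[b]aaaaa_   read b → write _, move right, go to q1
q1 | aa_[a]aaaa_   read a → write a, move right, go to q3
q3 | aa_a[a]aaa_   read a → write _, move right, go to q3
q3 | aa_a_[a]aa_   read a → write _, move right, go to q3
q3 | aa_a__[a]a_   read a → write _, move right, go to q3
q3 | aa_a___[a]_   read a → write _, move right, go to q3
q3 | aa_a____[_]
The non-blank tape span at halt is aa_a.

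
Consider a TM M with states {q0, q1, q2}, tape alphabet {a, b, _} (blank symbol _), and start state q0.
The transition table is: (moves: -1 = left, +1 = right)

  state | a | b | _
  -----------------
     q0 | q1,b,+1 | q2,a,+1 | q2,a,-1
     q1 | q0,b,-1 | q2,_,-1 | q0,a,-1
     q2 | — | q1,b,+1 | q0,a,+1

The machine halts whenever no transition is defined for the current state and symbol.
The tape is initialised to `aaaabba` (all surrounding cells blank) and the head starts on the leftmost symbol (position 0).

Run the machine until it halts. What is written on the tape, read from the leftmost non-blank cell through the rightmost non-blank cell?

aaaaaba

q0 | [a]aaabba   read a → write b, move +1, go to q1
q1 | b[a]aabba   read a → write b, move -1, go to q0
q0 | [b]baabba   read b → write a, move +1, go to q2
q2 | a[b]aabba   read b → write b, move +1, go to q1
q1 | ab[a]abba   read a → write b, move -1, go to q0
q0 | a[b]babba   read b → write a, move +1, go to q2
q2 | aa[b]abba   read b → write b, move +1, go to q1
q1 | aab[a]bba   read a → write b, move -1, go to q0
q0 | aa[b]bbba   read b → write a, move +1, go to q2
q2 | aaa[b]bba   read b → write b, move +1, go to q1
q1 | aaab[b]ba   read b → write _, move -1, go to q2
q2 | aaa[b]_ba   read b → write b, move +1, go to q1
q1 | aaab[_]ba   read _ → write a, move -1, go to q0
q0 | aaa[b]aba   read b → write a, move +1, go to q2
q2 | aaaa[a]ba
The non-blank tape span at halt is aaaaaba.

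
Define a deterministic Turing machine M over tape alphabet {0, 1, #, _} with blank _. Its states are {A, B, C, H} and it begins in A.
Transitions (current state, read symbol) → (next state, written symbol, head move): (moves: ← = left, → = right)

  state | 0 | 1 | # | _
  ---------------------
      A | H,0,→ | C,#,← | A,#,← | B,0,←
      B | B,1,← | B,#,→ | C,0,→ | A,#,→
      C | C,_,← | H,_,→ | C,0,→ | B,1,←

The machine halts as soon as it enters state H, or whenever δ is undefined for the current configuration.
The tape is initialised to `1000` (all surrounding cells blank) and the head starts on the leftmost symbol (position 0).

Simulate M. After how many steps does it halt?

24

state=A head=0 tape=_____[1]000   (A,1)→(C,#,←)
state=C head=-1 tape=____[_]#000   (C,_)→(B,1,←)
state=B head=-2 tape=___[_]1#000   (B,_)→(A,#,→)
state=A head=-1 tape=___#[1]#000   (A,1)→(C,#,←)
state=C head=-2 tape=___[#]##000   (C,#)→(C,0,→)
state=C head=-1 tape=___0[#]#000   (C,#)→(C,0,→)
state=C head=0 tape=___00[#]000   (C,#)→(C,0,→)
state=C head=1 tape=___000[0]00   (C,0)→(C,_,←)
state=C head=0 tape=___00[0]_00   (C,0)→(C,_,←)
state=C head=-1 tape=___0[0]__00   (C,0)→(C,_,←)
state=C head=-2 tape=___[0]___00   (C,0)→(C,_,←)
state=C head=-3 tape=__[_]____00   (C,_)→(B,1,←)
state=B head=-4 tape=_[_]1____00   (B,_)→(A,#,→)
state=A head=-3 tape=_#[1]____00   (A,1)→(C,#,←)
state=C head=-4 tape=_[#]#____00   (C,#)→(C,0,→)
state=C head=-3 tape=_0[#]____00   (C,#)→(C,0,→)
state=C head=-2 tape=_00[_]___00   (C,_)→(B,1,←)
state=B head=-3 tape=_0[0]1___00   (B,0)→(B,1,←)
state=B head=-4 tape=_[0]11___00   (B,0)→(B,1,←)
state=B head=-5 tape=[_]111___00   (B,_)→(A,#,→)
state=A head=-4 tape=#[1]11___00   (A,1)→(C,#,←)
state=C head=-5 tape=[#]#11___00   (C,#)→(C,0,→)
state=C head=-4 tape=0[#]11___00   (C,#)→(C,0,→)
state=C head=-3 tape=00[1]1___00   (C,1)→(H,_,→)
state=H head=-2 tape=00_[1]___00
M halts after 24 transitions.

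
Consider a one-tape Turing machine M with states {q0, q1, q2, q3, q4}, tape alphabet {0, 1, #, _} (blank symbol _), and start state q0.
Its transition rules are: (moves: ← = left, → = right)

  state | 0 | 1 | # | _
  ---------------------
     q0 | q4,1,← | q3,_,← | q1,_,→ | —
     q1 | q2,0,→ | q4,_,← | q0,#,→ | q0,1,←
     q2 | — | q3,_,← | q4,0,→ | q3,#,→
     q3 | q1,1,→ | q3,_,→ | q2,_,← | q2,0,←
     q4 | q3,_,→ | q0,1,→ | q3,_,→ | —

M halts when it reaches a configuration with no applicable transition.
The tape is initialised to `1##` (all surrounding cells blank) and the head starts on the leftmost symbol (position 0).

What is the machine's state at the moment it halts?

q0

state=q0 head=0 tape=___[1]##   (q0,1)→(q3,_,←)
state=q3 head=-1 tape=__[_]_##   (q3,_)→(q2,0,←)
state=q2 head=-2 tape=_[_]0_##   (q2,_)→(q3,#,→)
state=q3 head=-1 tape=_#[0]_##   (q3,0)→(q1,1,→)
state=q1 head=0 tape=_#1[_]##   (q1,_)→(q0,1,←)
state=q0 head=-1 tape=_#[1]1##   (q0,1)→(q3,_,←)
state=q3 head=-2 tape=_[#]_1##   (q3,#)→(q2,_,←)
state=q2 head=-3 tape=[_]__1##   (q2,_)→(q3,#,→)
state=q3 head=-2 tape=#[_]_1##   (q3,_)→(q2,0,←)
state=q2 head=-3 tape=[#]0_1##   (q2,#)→(q4,0,→)
state=q4 head=-2 tape=0[0]_1##   (q4,0)→(q3,_,→)
state=q3 head=-1 tape=0_[_]1##   (q3,_)→(q2,0,←)
state=q2 head=-2 tape=0[_]01##   (q2,_)→(q3,#,→)
state=q3 head=-1 tape=0#[0]1##   (q3,0)→(q1,1,→)
state=q1 head=0 tape=0#1[1]##   (q1,1)→(q4,_,←)
state=q4 head=-1 tape=0#[1]_##   (q4,1)→(q0,1,→)
state=q0 head=0 tape=0#1[_]##
No transition is defined for (q0, _); M halts in state q0.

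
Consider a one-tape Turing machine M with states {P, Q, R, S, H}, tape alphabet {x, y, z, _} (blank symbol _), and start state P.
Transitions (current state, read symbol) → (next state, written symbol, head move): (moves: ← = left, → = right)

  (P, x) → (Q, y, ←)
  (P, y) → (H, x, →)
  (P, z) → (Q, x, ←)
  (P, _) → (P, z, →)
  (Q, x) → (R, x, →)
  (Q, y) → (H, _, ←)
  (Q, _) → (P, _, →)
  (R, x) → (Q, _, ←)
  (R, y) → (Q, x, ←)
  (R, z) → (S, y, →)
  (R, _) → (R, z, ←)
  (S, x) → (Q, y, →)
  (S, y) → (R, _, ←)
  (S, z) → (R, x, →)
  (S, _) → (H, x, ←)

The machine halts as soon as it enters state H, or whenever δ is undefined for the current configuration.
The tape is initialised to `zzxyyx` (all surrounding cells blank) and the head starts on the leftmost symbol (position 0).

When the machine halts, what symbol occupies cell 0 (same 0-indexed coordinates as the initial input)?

x

P | _[z]zxyyx   read z → write x, move ←, go to Q
Q | [_]xzxyyx   read _ → write _, move →, go to P
P | _[x]zxyyx   read x → write y, move ←, go to Q
Q | [_]yzxyyx   read _ → write _, move →, go to P
P | _[y]zxyyx   read y → write x, move →, go to H
H | _x[z]xyyx
Cell 0 holds x when M halts.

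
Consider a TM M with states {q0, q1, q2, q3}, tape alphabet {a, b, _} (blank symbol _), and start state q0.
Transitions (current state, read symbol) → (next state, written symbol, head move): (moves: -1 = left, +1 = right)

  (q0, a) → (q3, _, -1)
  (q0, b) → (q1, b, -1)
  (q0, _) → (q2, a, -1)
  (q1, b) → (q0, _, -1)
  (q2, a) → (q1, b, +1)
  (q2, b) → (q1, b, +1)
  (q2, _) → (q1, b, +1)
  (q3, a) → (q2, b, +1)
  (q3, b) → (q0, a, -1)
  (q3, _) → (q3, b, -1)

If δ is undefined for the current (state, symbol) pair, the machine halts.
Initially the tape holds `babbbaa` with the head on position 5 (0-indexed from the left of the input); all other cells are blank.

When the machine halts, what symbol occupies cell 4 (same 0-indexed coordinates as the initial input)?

a

q0 | __babbb[a]a   read a → write _, move -1, go to q3
q3 | __babb[b]_a   read b → write a, move -1, go to q0
q0 | __bab[b]a_a   read b → write b, move -1, go to q1
q1 | __ba[b]ba_a   read b → write _, move -1, go to q0
q0 | __b[a]_ba_a   read a → write _, move -1, go to q3
q3 | __[b]__ba_a   read b → write a, move -1, go to q0
q0 | _[_]a__ba_a   read _ → write a, move -1, go to q2
q2 | [_]aa__ba_a   read _ → write b, move +1, go to q1
q1 | b[a]a__ba_a
Cell 4 holds a when M halts.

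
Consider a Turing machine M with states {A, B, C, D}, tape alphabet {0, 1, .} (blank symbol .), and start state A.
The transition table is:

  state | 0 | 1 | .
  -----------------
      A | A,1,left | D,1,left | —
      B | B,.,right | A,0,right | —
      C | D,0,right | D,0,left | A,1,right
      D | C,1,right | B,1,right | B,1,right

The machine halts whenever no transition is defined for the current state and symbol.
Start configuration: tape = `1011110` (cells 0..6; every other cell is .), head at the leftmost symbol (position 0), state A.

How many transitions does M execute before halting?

28

state=A head=0 tape=..[1]011110   (A,1)→(D,1,left)
state=D head=-1 tape=.[.]1011110   (D,.)→(B,1,right)
state=B head=0 tape=.1[1]011110   (B,1)→(A,0,right)
state=A head=1 tape=.10[0]11110   (A,0)→(A,1,left)
state=A head=0 tape=.1[0]111110   (A,0)→(A,1,left)
state=A head=-1 tape=.[1]1111110   (A,1)→(D,1,left)
state=D head=-2 tape=[.]11111110   (D,.)→(B,1,right)
state=B head=-1 tape=1[1]1111110   (B,1)→(A,0,right)
state=A head=0 tape=10[1]111110   (A,1)→(D,1,left)
state=D head=-1 tape=1[0]1111110   (D,0)→(C,1,right)
state=C head=0 tape=11[1]111110   (C,1)→(D,0,left)
state=D head=-1 tape=1[1]0111110   (D,1)→(B,1,right)
state=B head=0 tape=11[0]111110   (B,0)→(B,.,right)
state=B head=1 tape=11.[1]11110   (B,1)→(A,0,right)
state=A head=2 tape=11.0[1]1110   (A,1)→(D,1,left)
state=D head=1 tape=11.[0]11110   (D,0)→(C,1,right)
state=C head=2 tape=11.1[1]1110   (C,1)→(D,0,left)
state=D head=1 tape=11.[1]01110   (D,1)→(B,1,right)
state=B head=2 tape=11.1[0]1110   (B,0)→(B,.,right)
state=B head=3 tape=11.1.[1]110   (B,1)→(A,0,right)
state=A head=4 tape=11.1.0[1]10   (A,1)→(D,1,left)
state=D head=3 tape=11.1.[0]110   (D,0)→(C,1,right)
state=C head=4 tape=11.1.1[1]10   (C,1)→(D,0,left)
state=D head=3 tape=11.1.[1]010   (D,1)→(B,1,right)
state=B head=4 tape=11.1.1[0]10   (B,0)→(B,.,right)
state=B head=5 tape=11.1.1.[1]0   (B,1)→(A,0,right)
state=A head=6 tape=11.1.1.0[0]   (A,0)→(A,1,left)
state=A head=5 tape=11.1.1.[0]1   (A,0)→(A,1,left)
state=A head=4 tape=11.1.1[.]11
M halts after 28 transitions.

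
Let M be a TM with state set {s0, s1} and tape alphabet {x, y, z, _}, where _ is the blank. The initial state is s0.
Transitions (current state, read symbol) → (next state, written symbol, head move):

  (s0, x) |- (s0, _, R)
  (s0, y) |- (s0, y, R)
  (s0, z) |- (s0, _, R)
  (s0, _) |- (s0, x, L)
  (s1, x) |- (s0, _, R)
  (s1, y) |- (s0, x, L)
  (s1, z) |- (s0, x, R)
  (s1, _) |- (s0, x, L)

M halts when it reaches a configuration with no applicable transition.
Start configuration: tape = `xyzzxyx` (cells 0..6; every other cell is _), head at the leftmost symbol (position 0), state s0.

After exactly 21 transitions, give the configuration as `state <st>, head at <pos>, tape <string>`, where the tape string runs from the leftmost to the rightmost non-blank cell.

state=s0 head=0 tape=[x]yzzxyx___   (s0,x)→(s0,_,R)
state=s0 head=1 tape=_[y]zzxyx___   (s0,y)→(s0,y,R)
state=s0 head=2 tape=_y[z]zxyx___   (s0,z)→(s0,_,R)
state=s0 head=3 tape=_y_[z]xyx___   (s0,z)→(s0,_,R)
state=s0 head=4 tape=_y__[x]yx___   (s0,x)→(s0,_,R)
state=s0 head=5 tape=_y___[y]x___   (s0,y)→(s0,y,R)
state=s0 head=6 tape=_y___y[x]___   (s0,x)→(s0,_,R)
state=s0 head=7 tape=_y___y_[_]__   (s0,_)→(s0,x,L)
state=s0 head=6 tape=_y___y[_]x__   (s0,_)→(s0,x,L)
state=s0 head=5 tape=_y___[y]xx__   (s0,y)→(s0,y,R)
state=s0 head=6 tape=_y___y[x]x__   (s0,x)→(s0,_,R)
state=s0 head=7 tape=_y___y_[x]__   (s0,x)→(s0,_,R)
state=s0 head=8 tape=_y___y__[_]_   (s0,_)→(s0,x,L)
state=s0 head=7 tape=_y___y_[_]x_   (s0,_)→(s0,x,L)
state=s0 head=6 tape=_y___y[_]xx_   (s0,_)→(s0,x,L)
state=s0 head=5 tape=_y___[y]xxx_   (s0,y)→(s0,y,R)
state=s0 head=6 tape=_y___y[x]xx_   (s0,x)→(s0,_,R)
state=s0 head=7 tape=_y___y_[x]x_   (s0,x)→(s0,_,R)
state=s0 head=8 tape=_y___y__[x]_   (s0,x)→(s0,_,R)
state=s0 head=9 tape=_y___y___[_]   (s0,_)→(s0,x,L)
state=s0 head=8 tape=_y___y__[_]x   (s0,_)→(s0,x,L)
state=s0 head=7 tape=_y___y_[_]xx
After 21 steps: state s0, head at 7, tape y___y__xx.

state s0, head at 7, tape y___y__xx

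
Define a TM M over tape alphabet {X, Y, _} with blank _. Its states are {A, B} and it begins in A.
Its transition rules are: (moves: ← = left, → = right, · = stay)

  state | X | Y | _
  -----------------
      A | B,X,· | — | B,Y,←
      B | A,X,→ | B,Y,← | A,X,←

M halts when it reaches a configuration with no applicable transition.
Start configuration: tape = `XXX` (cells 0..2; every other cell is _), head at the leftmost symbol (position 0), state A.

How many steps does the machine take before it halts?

8

A | [X]XX_   read X → write X, move ·, go to B
B | [X]XX_   read X → write X, move →, go to A
A | X[X]X_   read X → write X, move ·, go to B
B | X[X]X_   read X → write X, move →, go to A
A | XX[X]_   read X → write X, move ·, go to B
B | XX[X]_   read X → write X, move →, go to A
A | XXX[_]   read _ → write Y, move ←, go to B
B | XX[X]Y   read X → write X, move →, go to A
A | XXX[Y]
M halts after 8 transitions.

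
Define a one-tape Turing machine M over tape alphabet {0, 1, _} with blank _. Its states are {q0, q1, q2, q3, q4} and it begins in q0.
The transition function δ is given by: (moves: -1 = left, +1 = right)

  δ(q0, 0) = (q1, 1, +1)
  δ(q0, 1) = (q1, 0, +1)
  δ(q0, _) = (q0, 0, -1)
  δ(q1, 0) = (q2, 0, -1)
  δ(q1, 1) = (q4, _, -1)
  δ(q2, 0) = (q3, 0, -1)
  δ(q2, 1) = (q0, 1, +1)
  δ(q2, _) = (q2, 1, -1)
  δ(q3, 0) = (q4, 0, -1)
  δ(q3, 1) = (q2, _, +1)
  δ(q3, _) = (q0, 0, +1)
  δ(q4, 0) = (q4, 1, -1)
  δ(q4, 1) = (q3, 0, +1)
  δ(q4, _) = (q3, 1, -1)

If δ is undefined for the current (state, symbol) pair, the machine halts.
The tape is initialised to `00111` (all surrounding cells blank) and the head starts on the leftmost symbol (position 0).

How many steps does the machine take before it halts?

state=q0 head=0 tape=[0]0111   (q0,0)→(q1,1,+1)
state=q1 head=1 tape=1[0]111   (q1,0)→(q2,0,-1)
state=q2 head=0 tape=[1]0111   (q2,1)→(q0,1,+1)
state=q0 head=1 tape=1[0]111   (q0,0)→(q1,1,+1)
state=q1 head=2 tape=11[1]11   (q1,1)→(q4,_,-1)
state=q4 head=1 tape=1[1]_11   (q4,1)→(q3,0,+1)
state=q3 head=2 tape=10[_]11   (q3,_)→(q0,0,+1)
state=q0 head=3 tape=100[1]1   (q0,1)→(q1,0,+1)
state=q1 head=4 tape=1000[1]   (q1,1)→(q4,_,-1)
state=q4 head=3 tape=100[0]_   (q4,0)→(q4,1,-1)
state=q4 head=2 tape=10[0]1_   (q4,0)→(q4,1,-1)
state=q4 head=1 tape=1[0]11_   (q4,0)→(q4,1,-1)
state=q4 head=0 tape=[1]111_   (q4,1)→(q3,0,+1)
state=q3 head=1 tape=0[1]11_   (q3,1)→(q2,_,+1)
state=q2 head=2 tape=0_[1]1_   (q2,1)→(q0,1,+1)
state=q0 head=3 tape=0_1[1]_   (q0,1)→(q1,0,+1)
state=q1 head=4 tape=0_10[_]
M halts after 16 transitions.

16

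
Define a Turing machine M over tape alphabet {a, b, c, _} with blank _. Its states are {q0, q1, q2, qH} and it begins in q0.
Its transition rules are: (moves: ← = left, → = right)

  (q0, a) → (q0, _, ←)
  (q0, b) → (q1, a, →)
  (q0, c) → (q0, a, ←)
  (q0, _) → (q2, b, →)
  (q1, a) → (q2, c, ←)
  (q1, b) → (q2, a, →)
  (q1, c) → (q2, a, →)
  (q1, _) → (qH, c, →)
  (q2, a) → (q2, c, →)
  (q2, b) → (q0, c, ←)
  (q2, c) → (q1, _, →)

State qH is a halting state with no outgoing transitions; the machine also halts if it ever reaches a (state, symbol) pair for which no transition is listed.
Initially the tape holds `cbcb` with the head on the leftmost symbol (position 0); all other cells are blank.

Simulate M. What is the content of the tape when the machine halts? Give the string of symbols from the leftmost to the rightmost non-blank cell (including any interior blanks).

state=q0 head=0 tape=_[c]bcb_   (q0,c)→(q0,a,←)
state=q0 head=-1 tape=[_]abcb_   (q0,_)→(q2,b,→)
state=q2 head=0 tape=b[a]bcb_   (q2,a)→(q2,c,→)
state=q2 head=1 tape=bc[b]cb_   (q2,b)→(q0,c,←)
state=q0 head=0 tape=b[c]ccb_   (q0,c)→(q0,a,←)
state=q0 head=-1 tape=[b]accb_   (q0,b)→(q1,a,→)
state=q1 head=0 tape=a[a]ccb_   (q1,a)→(q2,c,←)
state=q2 head=-1 tape=[a]cccb_   (q2,a)→(q2,c,→)
state=q2 head=0 tape=c[c]ccb_   (q2,c)→(q1,_,→)
state=q1 head=1 tape=c_[c]cb_   (q1,c)→(q2,a,→)
state=q2 head=2 tape=c_a[c]b_   (q2,c)→(q1,_,→)
state=q1 head=3 tape=c_a_[b]_   (q1,b)→(q2,a,→)
state=q2 head=4 tape=c_a_a[_]
The non-blank tape span at halt is c_a_a.

c_a_a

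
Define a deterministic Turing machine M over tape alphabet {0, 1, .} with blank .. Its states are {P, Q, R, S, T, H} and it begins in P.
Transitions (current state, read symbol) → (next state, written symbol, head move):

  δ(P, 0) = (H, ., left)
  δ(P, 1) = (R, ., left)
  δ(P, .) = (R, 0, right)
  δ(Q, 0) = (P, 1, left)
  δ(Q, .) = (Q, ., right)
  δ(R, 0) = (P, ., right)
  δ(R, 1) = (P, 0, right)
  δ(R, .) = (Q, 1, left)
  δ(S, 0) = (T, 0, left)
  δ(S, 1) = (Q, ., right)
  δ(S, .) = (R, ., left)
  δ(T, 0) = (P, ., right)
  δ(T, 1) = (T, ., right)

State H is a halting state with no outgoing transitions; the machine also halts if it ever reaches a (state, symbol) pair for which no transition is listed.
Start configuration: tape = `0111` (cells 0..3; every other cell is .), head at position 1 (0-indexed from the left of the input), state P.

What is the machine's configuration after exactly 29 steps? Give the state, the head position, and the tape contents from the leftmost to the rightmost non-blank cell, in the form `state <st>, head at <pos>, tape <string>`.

state=P head=1 tape=0[1]11....   (P,1)→(R,.,left)
state=R head=0 tape=[0].11....   (R,0)→(P,.,right)
state=P head=1 tape=.[.]11....   (P,.)→(R,0,right)
state=R head=2 tape=.0[1]1....   (R,1)→(P,0,right)
state=P head=3 tape=.00[1]....   (P,1)→(R,.,left)
state=R head=2 tape=.0[0].....   (R,0)→(P,.,right)
state=P head=3 tape=.0.[.]....   (P,.)→(R,0,right)
state=R head=4 tape=.0.0[.]...   (R,.)→(Q,1,left)
state=Q head=3 tape=.0.[0]1...   (Q,0)→(P,1,left)
state=P head=2 tape=.0[.]11...   (P,.)→(R,0,right)
state=R head=3 tape=.00[1]1...   (R,1)→(P,0,right)
state=P head=4 tape=.000[1]...   (P,1)→(R,.,left)
state=R head=3 tape=.00[0]....   (R,0)→(P,.,right)
state=P head=4 tape=.00.[.]...   (P,.)→(R,0,right)
state=R head=5 tape=.00.0[.]..   (R,.)→(Q,1,left)
state=Q head=4 tape=.00.[0]1..   (Q,0)→(P,1,left)
state=P head=3 tape=.00[.]11..   (P,.)→(R,0,right)
state=R head=4 tape=.000[1]1..   (R,1)→(P,0,right)
state=P head=5 tape=.0000[1]..   (P,1)→(R,.,left)
state=R head=4 tape=.000[0]...   (R,0)→(P,.,right)
state=P head=5 tape=.000.[.]..   (P,.)→(R,0,right)
state=R head=6 tape=.000.0[.].   (R,.)→(Q,1,left)
state=Q head=5 tape=.000.[0]1.   (Q,0)→(P,1,left)
state=P head=4 tape=.000[.]11.   (P,.)→(R,0,right)
state=R head=5 tape=.0000[1]1.   (R,1)→(P,0,right)
state=P head=6 tape=.00000[1].   (P,1)→(R,.,left)
state=R head=5 tape=.0000[0]..   (R,0)→(P,.,right)
state=P head=6 tape=.0000.[.].   (P,.)→(R,0,right)
state=R head=7 tape=.0000.0[.]   (R,.)→(Q,1,left)
state=Q head=6 tape=.0000.[0]1
After 29 steps: state Q, head at 6, tape 0000.01.

state Q, head at 6, tape 0000.01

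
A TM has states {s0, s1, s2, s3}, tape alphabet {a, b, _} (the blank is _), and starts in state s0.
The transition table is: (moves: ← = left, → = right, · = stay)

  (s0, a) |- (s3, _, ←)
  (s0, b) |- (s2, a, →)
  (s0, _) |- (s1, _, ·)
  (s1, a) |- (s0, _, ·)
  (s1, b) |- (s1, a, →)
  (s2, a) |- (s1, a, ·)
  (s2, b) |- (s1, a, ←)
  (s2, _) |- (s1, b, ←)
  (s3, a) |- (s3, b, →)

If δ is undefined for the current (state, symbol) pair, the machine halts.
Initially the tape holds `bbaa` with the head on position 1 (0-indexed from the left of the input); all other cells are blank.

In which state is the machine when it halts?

state=s0 head=1 tape=b[b]aa   (s0,b)→(s2,a,→)
state=s2 head=2 tape=ba[a]a   (s2,a)→(s1,a,·)
state=s1 head=2 tape=ba[a]a   (s1,a)→(s0,_,·)
state=s0 head=2 tape=ba[_]a   (s0,_)→(s1,_,·)
state=s1 head=2 tape=ba[_]a
No transition is defined for (s1, _); M halts in state s1.

s1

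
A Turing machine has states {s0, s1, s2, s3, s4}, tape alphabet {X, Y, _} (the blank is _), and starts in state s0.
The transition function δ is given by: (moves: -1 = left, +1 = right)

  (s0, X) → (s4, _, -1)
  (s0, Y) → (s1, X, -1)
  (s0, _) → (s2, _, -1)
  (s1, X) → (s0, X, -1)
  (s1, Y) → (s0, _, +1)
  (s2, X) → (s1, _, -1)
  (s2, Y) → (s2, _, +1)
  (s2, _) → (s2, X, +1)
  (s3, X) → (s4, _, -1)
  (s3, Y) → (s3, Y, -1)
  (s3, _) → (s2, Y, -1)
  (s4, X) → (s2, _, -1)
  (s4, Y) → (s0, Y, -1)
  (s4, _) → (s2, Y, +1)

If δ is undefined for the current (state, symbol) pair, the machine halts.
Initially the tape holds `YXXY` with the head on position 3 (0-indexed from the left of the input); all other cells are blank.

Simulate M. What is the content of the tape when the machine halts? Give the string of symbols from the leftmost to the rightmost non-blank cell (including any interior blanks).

s0 | ______YXX[Y]   read Y → write X, move -1, go to s1
s1 | ______YX[X]X   read X → write X, move -1, go to s0
s0 | ______Y[X]XX   read X → write _, move -1, go to s4
s4 | ______[Y]_XX   read Y → write Y, move -1, go to s0
s0 | _____[_]Y_XX   read _ → write _, move -1, go to s2
s2 | ____[_]_Y_XX   read _ → write X, move +1, go to s2
s2 | ____X[_]Y_XX   read _ → write X, move +1, go to s2
s2 | ____XX[Y]_XX   read Y → write _, move +1, go to s2
s2 | ____XX_[_]XX   read _ → write X, move +1, go to s2
s2 | ____XX_X[X]X   read X → write _, move -1, go to s1
s1 | ____XX_[X]_X   read X → write X, move -1, go to s0
s0 | ____XX[_]X_X   read _ → write _, move -1, go to s2
s2 | ____X[X]_X_X   read X → write _, move -1, go to s1
s1 | ____[X]__X_X   read X → write X, move -1, go to s0
s0 | ___[_]X__X_X   read _ → write _, move -1, go to s2
s2 | __[_]_X__X_X   read _ → write X, move +1, go to s2
s2 | __X[_]X__X_X   read _ → write X, move +1, go to s2
s2 | __XX[X]__X_X   read X → write _, move -1, go to s1
s1 | __X[X]___X_X   read X → write X, move -1, go to s0
s0 | __[X]X___X_X   read X → write _, move -1, go to s4
s4 | _[_]_X___X_X   read _ → write Y, move +1, go to s2
s2 | _Y[_]X___X_X   read _ → write X, move +1, go to s2
s2 | _YX[X]___X_X   read X → write _, move -1, go to s1
s1 | _Y[X]____X_X   read X → write X, move -1, go to s0
s0 | _[Y]X____X_X   read Y → write X, move -1, go to s1
s1 | [_]XX____X_X
The non-blank tape span at halt is XX____X_X.

XX____X_X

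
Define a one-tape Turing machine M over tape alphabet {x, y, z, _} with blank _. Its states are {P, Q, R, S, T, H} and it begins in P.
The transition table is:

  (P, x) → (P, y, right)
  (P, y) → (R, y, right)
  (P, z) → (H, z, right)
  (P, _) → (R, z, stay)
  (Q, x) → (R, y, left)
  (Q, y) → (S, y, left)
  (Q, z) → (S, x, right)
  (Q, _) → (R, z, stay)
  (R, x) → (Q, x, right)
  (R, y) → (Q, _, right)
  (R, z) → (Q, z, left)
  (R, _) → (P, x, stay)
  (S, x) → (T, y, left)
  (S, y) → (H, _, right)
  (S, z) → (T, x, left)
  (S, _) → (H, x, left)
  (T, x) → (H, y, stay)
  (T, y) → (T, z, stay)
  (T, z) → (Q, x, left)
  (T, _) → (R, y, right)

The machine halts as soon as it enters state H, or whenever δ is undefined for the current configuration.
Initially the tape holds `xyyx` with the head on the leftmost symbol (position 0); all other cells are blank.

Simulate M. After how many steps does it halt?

P | [x]yyx__   read x → write y, move right, go to P
P | y[y]yx__   read y → write y, move right, go to R
R | yy[y]x__   read y → write _, move right, go to Q
Q | yy_[x]__   read x → write y, move left, go to R
R | yy[_]y__   read _ → write x, move stay, go to P
P | yy[x]y__   read x → write y, move right, go to P
P | yyy[y]__   read y → write y, move right, go to R
R | yyyy[_]_   read _ → write x, move stay, go to P
P | yyyy[x]_   read x → write y, move right, go to P
P | yyyyy[_]   read _ → write z, move stay, go to R
R | yyyyy[z]   read z → write z, move left, go to Q
Q | yyyy[y]z   read y → write y, move left, go to S
S | yyy[y]yz   read y → write _, move right, go to H
H | yyy_[y]z
M halts after 13 transitions.

13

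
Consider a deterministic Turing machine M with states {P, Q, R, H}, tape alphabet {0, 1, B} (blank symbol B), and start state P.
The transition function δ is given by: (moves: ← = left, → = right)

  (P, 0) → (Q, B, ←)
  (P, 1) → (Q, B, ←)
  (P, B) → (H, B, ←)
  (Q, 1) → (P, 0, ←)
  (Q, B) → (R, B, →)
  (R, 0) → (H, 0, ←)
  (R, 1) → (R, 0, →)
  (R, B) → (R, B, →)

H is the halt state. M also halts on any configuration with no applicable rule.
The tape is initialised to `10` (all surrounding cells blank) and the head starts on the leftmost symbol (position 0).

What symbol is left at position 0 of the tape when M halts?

state=P head=0 tape=B[1]0   (P,1)→(Q,B,←)
state=Q head=-1 tape=[B]B0   (Q,B)→(R,B,→)
state=R head=0 tape=B[B]0   (R,B)→(R,B,→)
state=R head=1 tape=BB[0]   (R,0)→(H,0,←)
state=H head=0 tape=B[B]0
Cell 0 holds B when M halts.

B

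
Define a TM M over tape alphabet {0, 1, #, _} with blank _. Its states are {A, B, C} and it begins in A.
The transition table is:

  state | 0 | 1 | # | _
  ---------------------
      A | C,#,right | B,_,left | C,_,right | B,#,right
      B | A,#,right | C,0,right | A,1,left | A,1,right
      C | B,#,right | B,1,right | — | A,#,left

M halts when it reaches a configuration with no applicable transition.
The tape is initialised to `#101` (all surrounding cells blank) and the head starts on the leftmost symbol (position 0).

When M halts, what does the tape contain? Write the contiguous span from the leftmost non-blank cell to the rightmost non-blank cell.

A | [#]101   read # → write _, move right, go to C
C | _[1]01   read 1 → write 1, move right, go to B
B | _1[0]1   read 0 → write #, move right, go to A
A | _1#[1]   read 1 → write _, move left, go to B
B | _1[#]_   read # → write 1, move left, go to A
A | _[1]1_   read 1 → write _, move left, go to B
B | [_]_1_   read _ → write 1, move right, go to A
A | 1[_]1_   read _ → write #, move right, go to B
B | 1#[1]_   read 1 → write 0, move right, go to C
C | 1#0[_]   read _ → write #, move left, go to A
A | 1#[0]#   read 0 → write #, move right, go to C
C | 1##[#]
The non-blank tape span at halt is 1###.

1###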